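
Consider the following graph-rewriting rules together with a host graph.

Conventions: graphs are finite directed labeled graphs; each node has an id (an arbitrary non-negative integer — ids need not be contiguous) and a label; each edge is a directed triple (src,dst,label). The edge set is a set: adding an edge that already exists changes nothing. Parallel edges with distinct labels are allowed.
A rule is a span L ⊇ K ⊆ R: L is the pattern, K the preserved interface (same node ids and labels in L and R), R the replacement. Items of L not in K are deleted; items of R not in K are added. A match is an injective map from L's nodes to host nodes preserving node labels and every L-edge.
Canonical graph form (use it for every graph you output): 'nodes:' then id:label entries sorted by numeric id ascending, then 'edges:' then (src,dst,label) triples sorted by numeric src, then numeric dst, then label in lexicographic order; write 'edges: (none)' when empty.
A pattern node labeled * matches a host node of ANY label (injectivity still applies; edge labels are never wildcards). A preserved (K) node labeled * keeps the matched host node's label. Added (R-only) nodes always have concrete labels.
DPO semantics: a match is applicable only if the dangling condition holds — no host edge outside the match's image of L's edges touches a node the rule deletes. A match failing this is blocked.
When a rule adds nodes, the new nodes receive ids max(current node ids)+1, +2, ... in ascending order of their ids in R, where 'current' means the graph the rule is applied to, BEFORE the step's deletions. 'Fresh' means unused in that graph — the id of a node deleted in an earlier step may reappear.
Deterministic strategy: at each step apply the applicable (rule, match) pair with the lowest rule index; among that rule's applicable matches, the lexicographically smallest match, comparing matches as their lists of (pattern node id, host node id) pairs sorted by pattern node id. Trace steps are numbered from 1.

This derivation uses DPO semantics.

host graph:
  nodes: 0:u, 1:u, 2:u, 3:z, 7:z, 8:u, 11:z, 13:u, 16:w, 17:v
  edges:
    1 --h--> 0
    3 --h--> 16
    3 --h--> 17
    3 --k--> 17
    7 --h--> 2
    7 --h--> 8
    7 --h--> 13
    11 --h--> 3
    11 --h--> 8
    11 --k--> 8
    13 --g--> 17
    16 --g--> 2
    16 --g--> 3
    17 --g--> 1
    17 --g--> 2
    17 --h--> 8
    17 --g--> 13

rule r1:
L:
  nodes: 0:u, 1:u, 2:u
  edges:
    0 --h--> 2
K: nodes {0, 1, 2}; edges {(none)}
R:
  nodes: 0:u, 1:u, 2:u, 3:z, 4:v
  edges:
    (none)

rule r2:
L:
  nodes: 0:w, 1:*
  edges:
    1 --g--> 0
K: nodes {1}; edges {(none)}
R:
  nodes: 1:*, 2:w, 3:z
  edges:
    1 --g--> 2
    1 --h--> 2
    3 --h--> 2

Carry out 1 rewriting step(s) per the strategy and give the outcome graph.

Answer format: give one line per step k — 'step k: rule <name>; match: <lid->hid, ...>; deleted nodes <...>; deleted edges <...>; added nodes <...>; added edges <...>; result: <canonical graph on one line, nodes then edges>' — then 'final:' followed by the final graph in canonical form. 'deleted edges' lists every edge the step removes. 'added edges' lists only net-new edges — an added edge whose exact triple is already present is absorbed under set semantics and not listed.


step 1: rule r1; match: 0->1, 1->2, 2->0; deleted nodes (none); deleted edges (1,0,h); added nodes 18, 19; added edges (none); result: nodes: 0:u, 1:u, 2:u, 3:z, 7:z, 8:u, 11:z, 13:u, 16:w, 17:v, 18:z, 19:v edges: (3,16,h); (3,17,h); (3,17,k); (7,2,h); (7,8,h); (7,13,h); (11,3,h); (11,8,h); (11,8,k); (13,17,g); (16,2,g); (16,3,g); (17,1,g); (17,2,g); (17,8,h); (17,13,g)
final:
nodes: 0:u, 1:u, 2:u, 3:z, 7:z, 8:u, 11:z, 13:u, 16:w, 17:v, 18:z, 19:v
edges: (3,16,h); (3,17,h); (3,17,k); (7,2,h); (7,8,h); (7,13,h); (11,3,h); (11,8,h); (11,8,k); (13,17,g); (16,2,g); (16,3,g); (17,1,g); (17,2,g); (17,8,h); (17,13,g)


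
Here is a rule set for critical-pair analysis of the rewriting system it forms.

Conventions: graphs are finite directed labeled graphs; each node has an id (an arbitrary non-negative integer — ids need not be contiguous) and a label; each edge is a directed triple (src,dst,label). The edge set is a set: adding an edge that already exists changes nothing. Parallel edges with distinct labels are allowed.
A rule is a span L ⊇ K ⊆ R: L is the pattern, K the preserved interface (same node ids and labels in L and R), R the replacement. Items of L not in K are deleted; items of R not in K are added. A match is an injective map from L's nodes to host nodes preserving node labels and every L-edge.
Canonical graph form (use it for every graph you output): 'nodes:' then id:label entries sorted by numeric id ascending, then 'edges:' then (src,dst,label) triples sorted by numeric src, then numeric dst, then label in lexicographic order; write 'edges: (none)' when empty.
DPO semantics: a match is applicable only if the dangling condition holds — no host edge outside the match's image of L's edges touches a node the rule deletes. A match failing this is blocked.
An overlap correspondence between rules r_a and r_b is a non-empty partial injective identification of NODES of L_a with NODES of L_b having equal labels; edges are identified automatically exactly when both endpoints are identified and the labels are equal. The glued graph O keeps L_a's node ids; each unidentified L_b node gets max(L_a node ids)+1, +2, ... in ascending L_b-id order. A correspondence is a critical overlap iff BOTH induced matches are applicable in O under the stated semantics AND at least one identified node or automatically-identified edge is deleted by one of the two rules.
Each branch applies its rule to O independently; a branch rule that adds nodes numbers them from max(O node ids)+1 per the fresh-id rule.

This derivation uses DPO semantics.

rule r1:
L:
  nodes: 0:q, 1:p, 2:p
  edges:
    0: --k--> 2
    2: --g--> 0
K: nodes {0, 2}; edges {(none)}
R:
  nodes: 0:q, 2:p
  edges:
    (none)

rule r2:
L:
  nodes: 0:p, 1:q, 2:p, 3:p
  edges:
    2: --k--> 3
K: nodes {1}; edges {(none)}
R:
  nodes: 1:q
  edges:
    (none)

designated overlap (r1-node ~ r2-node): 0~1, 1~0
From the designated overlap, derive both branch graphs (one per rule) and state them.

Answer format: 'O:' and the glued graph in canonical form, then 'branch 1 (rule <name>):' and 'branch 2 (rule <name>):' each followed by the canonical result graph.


O:
nodes: 0:q, 1:p, 2:p, 3:p, 4:p
edges: (0,2,k); (2,0,g); (3,4,k)
branch 1 (rule r1):
nodes: 0:q, 2:p, 3:p, 4:p
edges: (3,4,k)
branch 2 (rule r2):
nodes: 0:q, 2:p
edges: (0,2,k); (2,0,g)


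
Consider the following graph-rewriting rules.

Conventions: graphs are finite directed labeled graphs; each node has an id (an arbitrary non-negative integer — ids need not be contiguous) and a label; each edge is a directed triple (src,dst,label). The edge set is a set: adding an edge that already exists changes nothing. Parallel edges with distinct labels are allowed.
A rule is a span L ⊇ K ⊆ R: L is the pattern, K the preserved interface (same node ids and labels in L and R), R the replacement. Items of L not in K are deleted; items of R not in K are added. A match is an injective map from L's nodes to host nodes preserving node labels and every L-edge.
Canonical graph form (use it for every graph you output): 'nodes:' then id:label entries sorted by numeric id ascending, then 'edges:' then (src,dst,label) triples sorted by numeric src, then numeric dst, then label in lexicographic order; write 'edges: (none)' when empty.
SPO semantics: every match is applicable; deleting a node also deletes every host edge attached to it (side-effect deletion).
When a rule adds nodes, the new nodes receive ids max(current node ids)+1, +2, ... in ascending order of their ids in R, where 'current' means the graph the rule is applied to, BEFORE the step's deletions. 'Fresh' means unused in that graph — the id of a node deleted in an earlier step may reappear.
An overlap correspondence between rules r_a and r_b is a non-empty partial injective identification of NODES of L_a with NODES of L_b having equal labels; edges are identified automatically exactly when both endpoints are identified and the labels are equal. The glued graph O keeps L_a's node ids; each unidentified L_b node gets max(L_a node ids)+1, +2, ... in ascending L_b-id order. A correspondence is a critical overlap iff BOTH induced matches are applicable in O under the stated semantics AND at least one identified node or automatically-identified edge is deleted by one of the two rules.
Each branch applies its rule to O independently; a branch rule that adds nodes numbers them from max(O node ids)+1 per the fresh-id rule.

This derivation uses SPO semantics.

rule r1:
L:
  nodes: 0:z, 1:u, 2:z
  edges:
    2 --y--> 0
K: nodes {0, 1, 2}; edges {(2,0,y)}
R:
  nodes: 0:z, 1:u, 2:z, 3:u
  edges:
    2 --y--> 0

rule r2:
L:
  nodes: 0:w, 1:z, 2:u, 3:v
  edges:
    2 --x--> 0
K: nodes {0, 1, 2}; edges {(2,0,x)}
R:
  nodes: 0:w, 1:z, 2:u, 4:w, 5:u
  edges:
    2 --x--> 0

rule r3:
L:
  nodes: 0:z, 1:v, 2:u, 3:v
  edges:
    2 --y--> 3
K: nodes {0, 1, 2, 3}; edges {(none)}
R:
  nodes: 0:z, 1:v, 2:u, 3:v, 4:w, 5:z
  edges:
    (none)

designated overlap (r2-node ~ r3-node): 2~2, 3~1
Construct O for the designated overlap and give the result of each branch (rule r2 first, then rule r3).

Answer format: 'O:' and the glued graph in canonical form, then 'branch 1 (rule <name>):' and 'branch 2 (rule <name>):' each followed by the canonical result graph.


O:
nodes: 0:w, 1:z, 2:u, 3:v, 4:z, 5:v
edges: (2,0,x); (2,5,y)
branch 1 (rule r2):
nodes: 0:w, 1:z, 2:u, 4:z, 5:v, 6:w, 7:u
edges: (2,0,x); (2,5,y)
branch 2 (rule r3):
nodes: 0:w, 1:z, 2:u, 3:v, 4:z, 5:v, 6:w, 7:z
edges: (2,0,x)


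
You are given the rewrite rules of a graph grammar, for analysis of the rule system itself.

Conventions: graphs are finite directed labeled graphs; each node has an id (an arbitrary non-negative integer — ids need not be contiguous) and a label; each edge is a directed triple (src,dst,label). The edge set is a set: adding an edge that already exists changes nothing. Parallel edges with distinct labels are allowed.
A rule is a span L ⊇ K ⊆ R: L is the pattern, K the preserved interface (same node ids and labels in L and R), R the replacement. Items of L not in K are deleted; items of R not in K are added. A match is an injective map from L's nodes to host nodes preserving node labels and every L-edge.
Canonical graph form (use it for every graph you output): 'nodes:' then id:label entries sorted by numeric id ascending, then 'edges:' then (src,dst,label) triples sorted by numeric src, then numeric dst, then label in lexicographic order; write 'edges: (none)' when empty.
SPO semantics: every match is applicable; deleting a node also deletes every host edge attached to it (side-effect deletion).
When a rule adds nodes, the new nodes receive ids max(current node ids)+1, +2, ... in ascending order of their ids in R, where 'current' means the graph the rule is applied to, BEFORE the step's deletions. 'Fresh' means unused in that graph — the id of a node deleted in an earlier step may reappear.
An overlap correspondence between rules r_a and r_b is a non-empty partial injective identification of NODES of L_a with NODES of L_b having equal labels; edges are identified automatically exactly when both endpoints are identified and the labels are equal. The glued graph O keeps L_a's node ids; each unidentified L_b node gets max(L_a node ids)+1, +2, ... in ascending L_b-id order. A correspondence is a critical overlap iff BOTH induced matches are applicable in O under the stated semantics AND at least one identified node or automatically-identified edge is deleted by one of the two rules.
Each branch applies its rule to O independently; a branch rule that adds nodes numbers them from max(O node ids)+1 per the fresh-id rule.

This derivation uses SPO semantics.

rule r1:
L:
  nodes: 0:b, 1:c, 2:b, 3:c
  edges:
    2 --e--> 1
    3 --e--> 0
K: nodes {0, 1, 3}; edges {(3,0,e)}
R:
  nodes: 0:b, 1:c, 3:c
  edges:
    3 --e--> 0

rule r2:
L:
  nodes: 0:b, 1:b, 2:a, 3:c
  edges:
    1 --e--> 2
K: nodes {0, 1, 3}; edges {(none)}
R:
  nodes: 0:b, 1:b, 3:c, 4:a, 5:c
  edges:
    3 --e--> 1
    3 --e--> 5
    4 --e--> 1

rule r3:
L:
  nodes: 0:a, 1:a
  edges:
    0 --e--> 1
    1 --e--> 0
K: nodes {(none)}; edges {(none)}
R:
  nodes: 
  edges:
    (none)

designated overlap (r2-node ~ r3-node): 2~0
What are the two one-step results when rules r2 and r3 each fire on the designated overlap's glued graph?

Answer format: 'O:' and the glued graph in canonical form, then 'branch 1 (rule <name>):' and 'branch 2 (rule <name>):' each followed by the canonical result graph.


O:
nodes: 0:b, 1:b, 2:a, 3:c, 4:a
edges: (1,2,e); (2,4,e); (4,2,e)
branch 1 (rule r2):
nodes: 0:b, 1:b, 3:c, 4:a, 5:a, 6:c
edges: (3,1,e); (3,6,e); (5,1,e)
branch 2 (rule r3):
nodes: 0:b, 1:b, 3:c
edges: (none)


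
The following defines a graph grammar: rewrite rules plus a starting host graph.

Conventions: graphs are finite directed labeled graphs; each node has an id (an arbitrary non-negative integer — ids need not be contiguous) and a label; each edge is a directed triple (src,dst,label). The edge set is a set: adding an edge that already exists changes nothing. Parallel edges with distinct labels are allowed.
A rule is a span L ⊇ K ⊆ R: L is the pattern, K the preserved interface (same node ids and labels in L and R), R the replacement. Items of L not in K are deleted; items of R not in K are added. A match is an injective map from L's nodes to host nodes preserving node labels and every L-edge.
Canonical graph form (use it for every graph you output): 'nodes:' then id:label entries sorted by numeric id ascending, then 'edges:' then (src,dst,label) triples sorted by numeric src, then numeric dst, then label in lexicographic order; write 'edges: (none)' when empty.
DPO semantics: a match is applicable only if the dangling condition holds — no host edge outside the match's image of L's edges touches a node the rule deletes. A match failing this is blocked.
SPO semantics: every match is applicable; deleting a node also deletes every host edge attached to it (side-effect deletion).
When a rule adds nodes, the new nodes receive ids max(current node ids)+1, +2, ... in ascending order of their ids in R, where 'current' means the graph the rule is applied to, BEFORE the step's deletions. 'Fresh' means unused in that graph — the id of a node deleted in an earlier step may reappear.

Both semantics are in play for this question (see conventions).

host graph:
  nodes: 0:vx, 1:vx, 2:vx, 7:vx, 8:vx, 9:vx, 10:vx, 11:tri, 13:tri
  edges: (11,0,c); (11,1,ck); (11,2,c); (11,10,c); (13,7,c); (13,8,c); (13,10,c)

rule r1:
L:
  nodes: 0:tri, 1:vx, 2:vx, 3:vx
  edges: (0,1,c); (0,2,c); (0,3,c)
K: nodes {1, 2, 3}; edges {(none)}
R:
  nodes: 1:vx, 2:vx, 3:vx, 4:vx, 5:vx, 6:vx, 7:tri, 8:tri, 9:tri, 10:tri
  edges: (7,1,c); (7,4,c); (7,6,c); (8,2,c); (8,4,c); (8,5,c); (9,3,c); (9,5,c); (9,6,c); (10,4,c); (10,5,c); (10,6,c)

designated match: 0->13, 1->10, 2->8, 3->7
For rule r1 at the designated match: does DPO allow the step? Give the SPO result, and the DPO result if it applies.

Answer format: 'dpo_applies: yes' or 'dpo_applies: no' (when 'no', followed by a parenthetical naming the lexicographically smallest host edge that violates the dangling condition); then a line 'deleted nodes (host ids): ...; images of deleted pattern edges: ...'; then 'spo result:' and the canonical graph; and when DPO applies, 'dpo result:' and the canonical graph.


dpo_applies: yes
deleted nodes (host ids): 13; images of deleted pattern edges: (13,7,c); (13,8,c); (13,10,c)
spo result:
nodes: 0:vx, 1:vx, 2:vx, 7:vx, 8:vx, 9:vx, 10:vx, 11:tri, 14:vx, 15:vx, 16:vx, 17:tri, 18:tri, 19:tri, 20:tri
edges: (11,0,c); (11,1,ck); (11,2,c); (11,10,c); (17,10,c); (17,14,c); (17,16,c); (18,8,c); (18,14,c); (18,15,c); (19,7,c); (19,15,c); (19,16,c); (20,14,c); (20,15,c); (20,16,c)
dpo result:
nodes: 0:vx, 1:vx, 2:vx, 7:vx, 8:vx, 9:vx, 10:vx, 11:tri, 14:vx, 15:vx, 16:vx, 17:tri, 18:tri, 19:tri, 20:tri
edges: (11,0,c); (11,1,ck); (11,2,c); (11,10,c); (17,10,c); (17,14,c); (17,16,c); (18,8,c); (18,14,c); (18,15,c); (19,7,c); (19,15,c); (19,16,c); (20,14,c); (20,15,c); (20,16,c)


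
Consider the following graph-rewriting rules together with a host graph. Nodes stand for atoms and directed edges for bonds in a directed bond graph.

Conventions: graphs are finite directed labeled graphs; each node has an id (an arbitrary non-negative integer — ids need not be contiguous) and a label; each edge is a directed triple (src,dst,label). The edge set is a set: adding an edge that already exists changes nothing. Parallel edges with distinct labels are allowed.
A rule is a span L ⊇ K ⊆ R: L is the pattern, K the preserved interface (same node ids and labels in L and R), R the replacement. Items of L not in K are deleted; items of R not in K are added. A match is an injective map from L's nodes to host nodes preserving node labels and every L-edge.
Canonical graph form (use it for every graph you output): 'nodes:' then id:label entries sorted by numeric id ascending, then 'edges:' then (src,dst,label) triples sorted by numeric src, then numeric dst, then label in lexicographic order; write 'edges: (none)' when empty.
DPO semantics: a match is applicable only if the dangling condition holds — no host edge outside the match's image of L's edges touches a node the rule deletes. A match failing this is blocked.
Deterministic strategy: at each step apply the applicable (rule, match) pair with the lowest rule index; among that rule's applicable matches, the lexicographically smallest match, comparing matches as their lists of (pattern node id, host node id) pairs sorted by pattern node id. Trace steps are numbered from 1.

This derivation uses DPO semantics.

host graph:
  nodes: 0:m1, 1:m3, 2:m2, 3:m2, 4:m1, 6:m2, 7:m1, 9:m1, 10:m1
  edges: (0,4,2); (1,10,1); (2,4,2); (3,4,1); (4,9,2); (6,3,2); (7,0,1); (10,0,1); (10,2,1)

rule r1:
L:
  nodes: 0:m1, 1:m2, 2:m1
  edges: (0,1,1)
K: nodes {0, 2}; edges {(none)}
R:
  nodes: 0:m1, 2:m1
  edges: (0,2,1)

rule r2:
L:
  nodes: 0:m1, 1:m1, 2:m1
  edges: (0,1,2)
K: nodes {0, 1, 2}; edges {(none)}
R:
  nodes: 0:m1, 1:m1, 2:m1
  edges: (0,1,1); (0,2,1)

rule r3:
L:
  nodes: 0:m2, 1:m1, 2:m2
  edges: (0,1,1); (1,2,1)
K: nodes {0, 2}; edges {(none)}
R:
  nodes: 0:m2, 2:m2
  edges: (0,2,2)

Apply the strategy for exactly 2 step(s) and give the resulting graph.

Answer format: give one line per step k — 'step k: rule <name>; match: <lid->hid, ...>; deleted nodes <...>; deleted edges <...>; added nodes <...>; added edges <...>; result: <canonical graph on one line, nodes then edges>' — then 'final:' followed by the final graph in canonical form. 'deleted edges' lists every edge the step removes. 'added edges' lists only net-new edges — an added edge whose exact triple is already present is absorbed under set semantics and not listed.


step 1: rule r2; match: 0->0, 1->4, 2->7; deleted nodes (none); deleted edges (0,4,2); added nodes (none); added edges (0,4,1); (0,7,1); result: nodes: 0:m1, 1:m3, 2:m2, 3:m2, 4:m1, 6:m2, 7:m1, 9:m1, 10:m1 edges: (0,4,1); (0,7,1); (1,10,1); (2,4,2); (3,4,1); (4,9,2); (6,3,2); (7,0,1); (10,0,1); (10,2,1)
step 2: rule r2; match: 0->4, 1->9, 2->0; deleted nodes (none); deleted edges (4,9,2); added nodes (none); added edges (4,0,1); (4,9,1); result: nodes: 0:m1, 1:m3, 2:m2, 3:m2, 4:m1, 6:m2, 7:m1, 9:m1, 10:m1 edges: (0,4,1); (0,7,1); (1,10,1); (2,4,2); (3,4,1); (4,0,1); (4,9,1); (6,3,2); (7,0,1); (10,0,1); (10,2,1)
final:
nodes: 0:m1, 1:m3, 2:m2, 3:m2, 4:m1, 6:m2, 7:m1, 9:m1, 10:m1
edges: (0,4,1); (0,7,1); (1,10,1); (2,4,2); (3,4,1); (4,0,1); (4,9,1); (6,3,2); (7,0,1); (10,0,1); (10,2,1)


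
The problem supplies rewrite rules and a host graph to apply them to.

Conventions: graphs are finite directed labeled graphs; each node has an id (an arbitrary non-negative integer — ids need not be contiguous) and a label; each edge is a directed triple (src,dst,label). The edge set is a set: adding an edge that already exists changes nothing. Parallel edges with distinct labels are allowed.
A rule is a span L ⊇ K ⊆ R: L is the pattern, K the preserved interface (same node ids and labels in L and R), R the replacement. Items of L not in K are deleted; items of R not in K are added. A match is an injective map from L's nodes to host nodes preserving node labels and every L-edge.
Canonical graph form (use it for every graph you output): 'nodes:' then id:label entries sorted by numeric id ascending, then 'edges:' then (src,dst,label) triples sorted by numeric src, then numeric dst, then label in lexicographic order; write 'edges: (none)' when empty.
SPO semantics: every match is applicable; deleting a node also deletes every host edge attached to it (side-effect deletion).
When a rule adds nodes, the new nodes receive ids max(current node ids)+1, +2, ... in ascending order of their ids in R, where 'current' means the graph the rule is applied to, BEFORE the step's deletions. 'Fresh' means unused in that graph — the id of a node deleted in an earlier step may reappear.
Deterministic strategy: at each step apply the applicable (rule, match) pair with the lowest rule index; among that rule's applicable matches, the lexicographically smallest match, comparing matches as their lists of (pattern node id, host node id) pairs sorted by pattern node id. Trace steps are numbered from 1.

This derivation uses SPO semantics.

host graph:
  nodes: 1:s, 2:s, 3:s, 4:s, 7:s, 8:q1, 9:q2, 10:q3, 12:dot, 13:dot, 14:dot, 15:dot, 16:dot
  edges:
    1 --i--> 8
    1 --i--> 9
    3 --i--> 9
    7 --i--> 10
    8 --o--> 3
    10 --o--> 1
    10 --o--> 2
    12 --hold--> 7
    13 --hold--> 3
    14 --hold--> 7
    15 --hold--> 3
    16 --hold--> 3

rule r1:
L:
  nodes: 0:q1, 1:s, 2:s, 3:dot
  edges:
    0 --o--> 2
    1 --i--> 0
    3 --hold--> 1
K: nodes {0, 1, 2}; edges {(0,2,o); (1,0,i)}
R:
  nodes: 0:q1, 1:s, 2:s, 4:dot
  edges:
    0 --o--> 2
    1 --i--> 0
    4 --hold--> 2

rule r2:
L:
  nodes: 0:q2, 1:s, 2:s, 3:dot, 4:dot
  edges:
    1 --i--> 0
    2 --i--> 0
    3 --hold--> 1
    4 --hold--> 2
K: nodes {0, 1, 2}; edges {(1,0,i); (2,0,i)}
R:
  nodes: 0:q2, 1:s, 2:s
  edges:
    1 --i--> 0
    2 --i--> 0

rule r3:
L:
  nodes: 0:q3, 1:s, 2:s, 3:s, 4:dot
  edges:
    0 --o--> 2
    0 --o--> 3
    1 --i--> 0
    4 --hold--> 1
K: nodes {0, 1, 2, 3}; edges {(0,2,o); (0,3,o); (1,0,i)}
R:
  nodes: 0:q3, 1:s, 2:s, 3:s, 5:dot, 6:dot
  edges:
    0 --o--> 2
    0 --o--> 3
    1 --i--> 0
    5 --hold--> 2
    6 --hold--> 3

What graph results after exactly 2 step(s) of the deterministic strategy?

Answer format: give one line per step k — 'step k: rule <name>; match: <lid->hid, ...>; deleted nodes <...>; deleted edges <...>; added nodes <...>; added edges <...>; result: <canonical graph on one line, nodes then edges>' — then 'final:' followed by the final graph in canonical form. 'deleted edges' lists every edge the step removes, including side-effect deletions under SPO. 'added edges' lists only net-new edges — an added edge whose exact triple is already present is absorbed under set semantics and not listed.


step 1: rule r3; match: 0->10, 1->7, 2->1, 3->2, 4->12; deleted nodes 12; deleted edges (12,7,hold); added nodes 17, 18; added edges (17,1,hold); (18,2,hold); result: nodes: 1:s, 2:s, 3:s, 4:s, 7:s, 8:q1, 9:q2, 10:q3, 13:dot, 14:dot, 15:dot, 16:dot, 17:dot, 18:dot edges: (1,8,i); (1,9,i); (3,9,i); (7,10,i); (8,3,o); (10,1,o); (10,2,o); (13,3,hold); (14,7,hold); (15,3,hold); (16,3,hold); (17,1,hold); (18,2,hold)
step 2: rule r1; match: 0->8, 1->1, 2->3, 3->17; deleted nodes 17; deleted edges (17,1,hold); added nodes 19; added edges (19,3,hold); result: nodes: 1:s, 2:s, 3:s, 4:s, 7:s, 8:q1, 9:q2, 10:q3, 13:dot, 14:dot, 15:dot, 16:dot, 18:dot, 19:dot edges: (1,8,i); (1,9,i); (3,9,i); (7,10,i); (8,3,o); (10,1,o); (10,2,o); (13,3,hold); (14,7,hold); (15,3,hold); (16,3,hold); (18,2,hold); (19,3,hold)
final:
nodes: 1:s, 2:s, 3:s, 4:s, 7:s, 8:q1, 9:q2, 10:q3, 13:dot, 14:dot, 15:dot, 16:dot, 18:dot, 19:dot
edges: (1,8,i); (1,9,i); (3,9,i); (7,10,i); (8,3,o); (10,1,o); (10,2,o); (13,3,hold); (14,7,hold); (15,3,hold); (16,3,hold); (18,2,hold); (19,3,hold)


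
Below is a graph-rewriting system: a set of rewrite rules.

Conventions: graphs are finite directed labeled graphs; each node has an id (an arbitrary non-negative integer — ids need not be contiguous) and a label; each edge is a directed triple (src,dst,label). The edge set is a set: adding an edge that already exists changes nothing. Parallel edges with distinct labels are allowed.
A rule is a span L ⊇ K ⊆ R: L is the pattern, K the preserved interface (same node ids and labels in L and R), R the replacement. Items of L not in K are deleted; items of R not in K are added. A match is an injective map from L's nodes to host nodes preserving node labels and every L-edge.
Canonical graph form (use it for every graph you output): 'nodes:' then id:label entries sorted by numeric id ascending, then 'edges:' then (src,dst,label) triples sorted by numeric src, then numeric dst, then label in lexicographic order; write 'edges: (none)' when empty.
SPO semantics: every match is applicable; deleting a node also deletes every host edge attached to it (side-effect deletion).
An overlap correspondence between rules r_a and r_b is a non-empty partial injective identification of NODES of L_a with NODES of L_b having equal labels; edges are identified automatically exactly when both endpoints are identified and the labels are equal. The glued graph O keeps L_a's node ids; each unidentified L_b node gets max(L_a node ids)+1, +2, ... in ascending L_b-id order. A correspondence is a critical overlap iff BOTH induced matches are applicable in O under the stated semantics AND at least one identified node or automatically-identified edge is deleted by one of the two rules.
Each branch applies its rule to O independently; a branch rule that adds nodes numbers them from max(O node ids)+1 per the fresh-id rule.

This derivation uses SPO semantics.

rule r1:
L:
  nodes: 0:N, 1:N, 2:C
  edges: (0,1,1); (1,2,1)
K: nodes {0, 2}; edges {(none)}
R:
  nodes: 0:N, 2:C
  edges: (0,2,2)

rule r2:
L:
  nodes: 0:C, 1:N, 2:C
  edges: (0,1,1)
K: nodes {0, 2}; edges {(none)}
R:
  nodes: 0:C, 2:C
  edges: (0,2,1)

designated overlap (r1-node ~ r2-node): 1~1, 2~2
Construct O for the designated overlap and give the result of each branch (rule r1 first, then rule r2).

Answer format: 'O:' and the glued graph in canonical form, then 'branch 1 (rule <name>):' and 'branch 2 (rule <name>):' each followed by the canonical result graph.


O:
nodes: 0:N, 1:N, 2:C, 3:C
edges: (0,1,1); (1,2,1); (3,1,1)
branch 1 (rule r1):
nodes: 0:N, 2:C, 3:C
edges: (0,2,2)
branch 2 (rule r2):
nodes: 0:N, 2:C, 3:C
edges: (3,2,1)


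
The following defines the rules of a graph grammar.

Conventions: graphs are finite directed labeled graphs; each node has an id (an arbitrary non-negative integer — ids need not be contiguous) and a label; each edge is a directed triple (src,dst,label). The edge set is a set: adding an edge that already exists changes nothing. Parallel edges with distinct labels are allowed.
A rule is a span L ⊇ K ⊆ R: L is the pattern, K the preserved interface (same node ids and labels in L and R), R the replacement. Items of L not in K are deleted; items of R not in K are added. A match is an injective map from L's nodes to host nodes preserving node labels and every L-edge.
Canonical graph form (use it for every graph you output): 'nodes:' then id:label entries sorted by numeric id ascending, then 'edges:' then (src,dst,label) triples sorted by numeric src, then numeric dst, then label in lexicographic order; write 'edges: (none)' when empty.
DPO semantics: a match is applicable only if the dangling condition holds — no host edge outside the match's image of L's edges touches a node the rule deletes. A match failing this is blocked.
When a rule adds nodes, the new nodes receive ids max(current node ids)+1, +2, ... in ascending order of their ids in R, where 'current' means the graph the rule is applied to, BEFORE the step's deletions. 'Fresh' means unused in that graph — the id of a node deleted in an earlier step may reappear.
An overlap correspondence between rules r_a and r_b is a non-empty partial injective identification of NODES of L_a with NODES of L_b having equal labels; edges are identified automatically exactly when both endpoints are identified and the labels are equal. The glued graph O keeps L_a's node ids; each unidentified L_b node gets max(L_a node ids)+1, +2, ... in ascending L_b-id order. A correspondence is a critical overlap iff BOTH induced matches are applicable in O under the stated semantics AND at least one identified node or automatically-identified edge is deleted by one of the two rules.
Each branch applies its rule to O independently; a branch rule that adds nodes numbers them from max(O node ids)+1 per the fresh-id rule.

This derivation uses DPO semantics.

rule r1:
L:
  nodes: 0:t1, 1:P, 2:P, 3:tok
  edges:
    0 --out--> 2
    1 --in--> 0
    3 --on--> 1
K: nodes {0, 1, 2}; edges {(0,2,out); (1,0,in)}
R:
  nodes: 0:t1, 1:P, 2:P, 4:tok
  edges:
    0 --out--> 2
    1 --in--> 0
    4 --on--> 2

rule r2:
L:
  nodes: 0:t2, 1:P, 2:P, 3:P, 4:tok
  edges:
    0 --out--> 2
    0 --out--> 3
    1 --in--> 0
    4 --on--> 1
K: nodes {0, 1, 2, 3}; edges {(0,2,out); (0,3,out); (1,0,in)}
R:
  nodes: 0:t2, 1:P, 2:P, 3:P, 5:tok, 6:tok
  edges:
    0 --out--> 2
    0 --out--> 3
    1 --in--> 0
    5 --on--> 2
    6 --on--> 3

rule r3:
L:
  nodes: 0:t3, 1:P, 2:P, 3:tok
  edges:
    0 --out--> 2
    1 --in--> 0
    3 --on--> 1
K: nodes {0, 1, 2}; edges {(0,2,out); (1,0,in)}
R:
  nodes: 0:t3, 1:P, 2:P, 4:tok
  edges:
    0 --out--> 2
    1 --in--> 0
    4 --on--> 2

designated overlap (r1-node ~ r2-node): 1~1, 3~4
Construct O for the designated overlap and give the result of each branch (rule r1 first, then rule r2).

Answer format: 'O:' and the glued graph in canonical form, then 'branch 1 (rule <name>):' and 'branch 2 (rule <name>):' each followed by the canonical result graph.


O:
nodes: 0:t1, 1:P, 2:P, 3:tok, 4:t2, 5:P, 6:P
edges: (0,2,out); (1,0,in); (1,4,in); (3,1,on); (4,5,out); (4,6,out)
branch 1 (rule r1):
nodes: 0:t1, 1:P, 2:P, 4:t2, 5:P, 6:P, 7:tok
edges: (0,2,out); (1,0,in); (1,4,in); (4,5,out); (4,6,out); (7,2,on)
branch 2 (rule r2):
nodes: 0:t1, 1:P, 2:P, 4:t2, 5:P, 6:P, 7:tok, 8:tok
edges: (0,2,out); (1,0,in); (1,4,in); (4,5,out); (4,6,out); (7,5,on); (8,6,on)


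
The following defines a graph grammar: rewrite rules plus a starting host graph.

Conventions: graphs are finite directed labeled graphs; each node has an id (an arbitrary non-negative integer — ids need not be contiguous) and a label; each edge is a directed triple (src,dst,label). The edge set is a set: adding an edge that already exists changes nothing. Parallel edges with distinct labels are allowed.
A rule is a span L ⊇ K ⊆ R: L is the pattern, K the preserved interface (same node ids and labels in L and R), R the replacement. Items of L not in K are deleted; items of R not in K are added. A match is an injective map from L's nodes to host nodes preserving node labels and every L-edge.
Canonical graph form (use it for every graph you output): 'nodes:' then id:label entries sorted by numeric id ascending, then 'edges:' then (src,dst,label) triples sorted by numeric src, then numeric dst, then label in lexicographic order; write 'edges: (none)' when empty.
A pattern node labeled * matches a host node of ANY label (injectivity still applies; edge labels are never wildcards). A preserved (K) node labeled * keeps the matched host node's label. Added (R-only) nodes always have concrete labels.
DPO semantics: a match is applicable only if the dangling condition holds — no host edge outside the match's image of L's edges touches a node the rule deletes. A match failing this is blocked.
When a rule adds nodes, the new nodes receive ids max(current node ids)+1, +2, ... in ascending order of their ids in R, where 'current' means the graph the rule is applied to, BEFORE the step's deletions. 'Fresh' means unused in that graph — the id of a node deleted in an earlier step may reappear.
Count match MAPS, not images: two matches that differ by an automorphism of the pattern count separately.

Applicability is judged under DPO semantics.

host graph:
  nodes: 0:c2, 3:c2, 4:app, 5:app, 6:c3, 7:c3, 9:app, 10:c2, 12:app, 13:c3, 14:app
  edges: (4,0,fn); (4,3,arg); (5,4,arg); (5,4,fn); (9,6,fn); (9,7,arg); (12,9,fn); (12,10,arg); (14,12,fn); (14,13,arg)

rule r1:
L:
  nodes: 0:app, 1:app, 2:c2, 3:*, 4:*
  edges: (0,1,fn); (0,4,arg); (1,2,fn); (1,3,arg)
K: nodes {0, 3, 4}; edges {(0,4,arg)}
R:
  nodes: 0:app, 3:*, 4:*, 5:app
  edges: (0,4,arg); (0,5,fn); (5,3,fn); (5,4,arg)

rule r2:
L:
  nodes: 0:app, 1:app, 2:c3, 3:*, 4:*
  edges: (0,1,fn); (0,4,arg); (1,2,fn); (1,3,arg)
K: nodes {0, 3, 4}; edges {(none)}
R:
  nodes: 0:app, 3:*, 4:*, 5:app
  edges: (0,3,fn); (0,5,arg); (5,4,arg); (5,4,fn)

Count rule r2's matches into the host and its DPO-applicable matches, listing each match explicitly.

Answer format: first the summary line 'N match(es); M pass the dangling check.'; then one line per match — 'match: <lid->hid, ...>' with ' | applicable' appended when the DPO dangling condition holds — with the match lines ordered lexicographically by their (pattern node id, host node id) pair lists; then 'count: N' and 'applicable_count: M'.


1 match(es); 1 pass the dangling check.
match: 0->12, 1->9, 2->6, 3->7, 4->10 | applicable
count: 1
applicable_count: 1


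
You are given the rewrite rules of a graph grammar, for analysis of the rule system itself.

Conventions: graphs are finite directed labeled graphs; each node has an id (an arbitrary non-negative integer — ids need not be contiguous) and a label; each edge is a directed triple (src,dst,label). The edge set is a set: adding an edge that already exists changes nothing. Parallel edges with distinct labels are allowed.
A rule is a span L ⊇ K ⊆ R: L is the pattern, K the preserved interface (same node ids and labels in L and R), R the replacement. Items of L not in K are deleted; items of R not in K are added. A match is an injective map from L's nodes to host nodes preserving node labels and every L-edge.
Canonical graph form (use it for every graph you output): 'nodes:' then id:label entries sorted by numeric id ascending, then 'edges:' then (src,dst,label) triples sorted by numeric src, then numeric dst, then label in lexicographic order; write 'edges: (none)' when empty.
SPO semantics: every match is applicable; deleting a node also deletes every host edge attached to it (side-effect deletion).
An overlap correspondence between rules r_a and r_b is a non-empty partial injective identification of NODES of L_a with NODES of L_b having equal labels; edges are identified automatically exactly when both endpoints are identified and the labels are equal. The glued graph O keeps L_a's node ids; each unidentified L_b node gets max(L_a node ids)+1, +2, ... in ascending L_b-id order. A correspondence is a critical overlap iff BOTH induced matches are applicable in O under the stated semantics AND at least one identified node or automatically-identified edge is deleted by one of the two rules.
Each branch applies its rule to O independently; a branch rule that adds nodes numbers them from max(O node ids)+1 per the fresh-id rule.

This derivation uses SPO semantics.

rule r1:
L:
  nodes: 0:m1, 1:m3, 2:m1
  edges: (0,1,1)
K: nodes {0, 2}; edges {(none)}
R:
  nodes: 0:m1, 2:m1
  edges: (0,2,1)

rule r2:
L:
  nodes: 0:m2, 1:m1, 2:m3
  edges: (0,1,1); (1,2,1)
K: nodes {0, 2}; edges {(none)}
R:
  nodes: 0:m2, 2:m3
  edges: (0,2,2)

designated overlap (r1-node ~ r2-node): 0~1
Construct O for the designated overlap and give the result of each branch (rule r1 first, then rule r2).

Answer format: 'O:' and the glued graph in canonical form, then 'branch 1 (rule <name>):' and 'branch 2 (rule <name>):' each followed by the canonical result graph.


O:
nodes: 0:m1, 1:m3, 2:m1, 3:m2, 4:m3
edges: (0,1,1); (0,4,1); (3,0,1)
branch 1 (rule r1):
nodes: 0:m1, 2:m1, 3:m2, 4:m3
edges: (0,2,1); (0,4,1); (3,0,1)
branch 2 (rule r2):
nodes: 1:m3, 2:m1, 3:m2, 4:m3
edges: (3,4,2)


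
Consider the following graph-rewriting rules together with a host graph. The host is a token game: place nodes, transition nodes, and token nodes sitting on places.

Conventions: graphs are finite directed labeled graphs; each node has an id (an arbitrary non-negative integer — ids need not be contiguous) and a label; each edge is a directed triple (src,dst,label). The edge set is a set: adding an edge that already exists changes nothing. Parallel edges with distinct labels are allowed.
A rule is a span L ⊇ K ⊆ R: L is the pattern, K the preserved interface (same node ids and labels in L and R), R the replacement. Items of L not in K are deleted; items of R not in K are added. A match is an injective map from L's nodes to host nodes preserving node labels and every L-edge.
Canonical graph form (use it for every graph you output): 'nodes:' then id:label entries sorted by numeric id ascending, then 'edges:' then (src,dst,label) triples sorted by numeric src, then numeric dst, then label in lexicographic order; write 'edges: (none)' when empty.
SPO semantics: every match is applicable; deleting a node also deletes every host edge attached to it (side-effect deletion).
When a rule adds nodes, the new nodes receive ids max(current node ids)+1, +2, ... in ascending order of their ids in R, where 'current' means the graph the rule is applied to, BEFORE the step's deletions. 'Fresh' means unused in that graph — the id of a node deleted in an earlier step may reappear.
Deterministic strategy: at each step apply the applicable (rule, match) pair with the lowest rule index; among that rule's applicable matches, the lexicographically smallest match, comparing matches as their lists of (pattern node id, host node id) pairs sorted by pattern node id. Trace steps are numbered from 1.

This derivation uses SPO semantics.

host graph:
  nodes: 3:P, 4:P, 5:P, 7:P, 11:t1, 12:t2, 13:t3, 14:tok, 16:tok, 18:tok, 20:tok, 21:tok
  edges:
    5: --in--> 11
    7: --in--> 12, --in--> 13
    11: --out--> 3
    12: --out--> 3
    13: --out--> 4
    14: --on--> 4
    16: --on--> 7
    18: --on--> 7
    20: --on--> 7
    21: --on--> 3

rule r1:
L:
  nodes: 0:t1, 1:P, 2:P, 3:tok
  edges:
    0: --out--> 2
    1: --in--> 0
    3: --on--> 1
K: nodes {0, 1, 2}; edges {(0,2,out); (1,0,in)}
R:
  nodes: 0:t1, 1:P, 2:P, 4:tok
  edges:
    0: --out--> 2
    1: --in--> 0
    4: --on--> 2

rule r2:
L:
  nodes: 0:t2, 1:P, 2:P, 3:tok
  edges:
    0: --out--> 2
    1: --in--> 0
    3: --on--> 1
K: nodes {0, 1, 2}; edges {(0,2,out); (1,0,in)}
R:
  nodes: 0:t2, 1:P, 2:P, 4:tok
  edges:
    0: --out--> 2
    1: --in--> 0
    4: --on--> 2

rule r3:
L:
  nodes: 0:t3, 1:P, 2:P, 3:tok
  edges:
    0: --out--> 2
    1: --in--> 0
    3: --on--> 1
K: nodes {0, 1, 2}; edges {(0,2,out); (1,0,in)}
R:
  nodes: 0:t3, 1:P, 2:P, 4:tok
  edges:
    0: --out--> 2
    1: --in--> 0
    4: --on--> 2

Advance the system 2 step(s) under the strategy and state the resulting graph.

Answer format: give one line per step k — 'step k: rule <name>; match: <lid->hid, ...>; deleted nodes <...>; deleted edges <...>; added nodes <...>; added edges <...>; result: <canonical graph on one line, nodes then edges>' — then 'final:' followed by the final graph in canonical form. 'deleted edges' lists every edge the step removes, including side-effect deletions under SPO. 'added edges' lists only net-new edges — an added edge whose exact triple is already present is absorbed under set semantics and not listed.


step 1: rule r2; match: 0->12, 1->7, 2->3, 3->16; deleted nodes 16; deleted edges (16,7,on); added nodes 22; added edges (22,3,on); result: nodes: 3:P, 4:P, 5:P, 7:P, 11:t1, 12:t2, 13:t3, 14:tok, 18:tok, 20:tok, 21:tok, 22:tok edges: (5,11,in); (7,12,in); (7,13,in); (11,3,out); (12,3,out); (13,4,out); (14,4,on); (18,7,on); (20,7,on); (21,3,on); (22,3,on)
step 2: rule r2; match: 0->12, 1->7, 2->3, 3->18; deleted nodes 18; deleted edges (18,7,on); added nodes 23; added edges (23,3,on); result: nodes: 3:P, 4:P, 5:P, 7:P, 11:t1, 12:t2, 13:t3, 14:tok, 20:tok, 21:tok, 22:tok, 23:tok edges: (5,11,in); (7,12,in); (7,13,in); (11,3,out); (12,3,out); (13,4,out); (14,4,on); (20,7,on); (21,3,on); (22,3,on); (23,3,on)
final:
nodes: 3:P, 4:P, 5:P, 7:P, 11:t1, 12:t2, 13:t3, 14:tok, 20:tok, 21:tok, 22:tok, 23:tok
edges: (5,11,in); (7,12,in); (7,13,in); (11,3,out); (12,3,out); (13,4,out); (14,4,on); (20,7,on); (21,3,on); (22,3,on); (23,3,on)
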